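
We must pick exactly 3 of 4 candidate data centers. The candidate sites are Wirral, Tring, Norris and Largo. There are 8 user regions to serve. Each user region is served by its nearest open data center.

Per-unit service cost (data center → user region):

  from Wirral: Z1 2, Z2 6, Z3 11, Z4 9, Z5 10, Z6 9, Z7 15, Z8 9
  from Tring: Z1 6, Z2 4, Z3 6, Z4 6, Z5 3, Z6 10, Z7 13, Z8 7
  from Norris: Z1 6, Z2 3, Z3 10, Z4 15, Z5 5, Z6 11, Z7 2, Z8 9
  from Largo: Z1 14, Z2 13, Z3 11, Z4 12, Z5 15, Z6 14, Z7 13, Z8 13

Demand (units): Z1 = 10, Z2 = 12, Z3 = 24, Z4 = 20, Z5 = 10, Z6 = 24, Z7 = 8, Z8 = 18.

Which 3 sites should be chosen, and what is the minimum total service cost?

Choose Wirral, Tring and Norris; total service cost 708.

With exactly 3 open, each user region uses its cheapest among the chosen.
{Wirral, Tring, Norris}: Z1→Wirral 2·10=20, Z2→Norris 3·12=36, Z3→Tring 6·24=144, Z4→Tring 6·20=120, Z5→Tring 3·10=30, Z6→Wirral 9·24=216, Z7→Norris 2·8=16, Z8→Tring 7·18=126. Service cost 708.
{Tring, Norris, Largo}: service cost 772
{Wirral, Tring, Largo}: service cost 808
Among all 4 size-3 choices, {Wirral, Tring, Norris} is lowest.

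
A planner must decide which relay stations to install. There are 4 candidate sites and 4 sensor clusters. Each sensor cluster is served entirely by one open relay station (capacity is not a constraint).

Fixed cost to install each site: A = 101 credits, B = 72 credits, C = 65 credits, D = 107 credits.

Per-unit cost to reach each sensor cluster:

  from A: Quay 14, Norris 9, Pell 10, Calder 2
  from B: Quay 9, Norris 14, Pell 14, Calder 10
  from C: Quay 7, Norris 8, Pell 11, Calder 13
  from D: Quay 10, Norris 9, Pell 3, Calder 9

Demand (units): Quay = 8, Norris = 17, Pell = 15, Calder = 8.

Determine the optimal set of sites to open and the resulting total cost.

Open D only; minimum total cost 457.

For any fixed open set, each sensor cluster goes to its cheapest open site; total = fixed + service.
{D}: Quay→D 10·8=80, Norris→D 9·17=153, Pell→D 3·15=45, Calder→D 9·8=72. Service 350; fixed 107; total 457.
{C, D}: Quay→C 7·8=56, Norris→C 8·17=136, Pell→D 3·15=45, Calder→D 9·8=72. Service 309; fixed 172; total 481.
{A, D}: service 294 + fixed 208 = 502
{A, B, C, D}: service 253 + fixed 345 = 598
No other subset beats 457.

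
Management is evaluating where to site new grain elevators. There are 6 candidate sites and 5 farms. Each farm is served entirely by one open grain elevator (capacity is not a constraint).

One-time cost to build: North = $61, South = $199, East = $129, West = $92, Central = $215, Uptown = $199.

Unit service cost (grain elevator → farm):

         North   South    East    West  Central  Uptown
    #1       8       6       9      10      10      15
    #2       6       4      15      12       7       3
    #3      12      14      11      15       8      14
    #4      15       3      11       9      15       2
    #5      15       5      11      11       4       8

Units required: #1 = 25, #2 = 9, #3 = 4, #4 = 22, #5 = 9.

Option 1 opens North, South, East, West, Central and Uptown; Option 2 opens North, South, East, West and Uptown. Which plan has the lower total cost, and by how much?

Option 2 is cheaper by 194.

Option 1: {North, South, East, West, Central, Uptown}: #1→South 6·25=150, #2→Uptown 3·9=27, #3→Central 8·4=32, #4→Uptown 2·22=44, #5→Central 4·9=36. Service 289; fixed 895; total 1184.
Option 2: {North, South, East, West, Uptown}: #1→South 6·25=150, #2→Uptown 3·9=27, #3→East 11·4=44, #4→Uptown 2·22=44, #5→South 5·9=45. Service 310; fixed 680; total 990.
Difference: |1184 − 990| = 194.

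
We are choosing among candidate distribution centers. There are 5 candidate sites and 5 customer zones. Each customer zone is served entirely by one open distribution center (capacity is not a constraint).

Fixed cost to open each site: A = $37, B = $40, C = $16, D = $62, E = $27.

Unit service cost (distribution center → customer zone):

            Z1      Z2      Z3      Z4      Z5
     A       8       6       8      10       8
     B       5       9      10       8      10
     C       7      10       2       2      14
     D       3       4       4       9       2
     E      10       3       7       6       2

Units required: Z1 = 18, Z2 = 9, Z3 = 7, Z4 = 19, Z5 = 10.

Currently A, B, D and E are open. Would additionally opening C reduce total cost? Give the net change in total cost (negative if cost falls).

Current service cost with {A, B, D, E}: 243.
Adding C: each customer zone re-picks its cheapest; new service cost 153, saving 90.
Extra fixed cost: 16. Net change = 16 − 90 = -74.
(Totals: 409 → 335.)

Yes — net change −74 (cost falls by 74).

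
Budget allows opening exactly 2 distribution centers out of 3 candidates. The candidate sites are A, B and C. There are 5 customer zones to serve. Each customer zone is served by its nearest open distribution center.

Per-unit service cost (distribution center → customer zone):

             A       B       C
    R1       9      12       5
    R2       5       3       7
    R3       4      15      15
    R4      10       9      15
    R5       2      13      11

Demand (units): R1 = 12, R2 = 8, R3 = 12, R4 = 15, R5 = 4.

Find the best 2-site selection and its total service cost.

With exactly 2 open, each customer zone uses its cheapest among the chosen.
{A, C}: R1→C 5·12=60, R2→A 5·8=40, R3→A 4·12=48, R4→A 10·15=150, R5→A 2·4=8. Service cost 306.
{A, B}: service cost 323
{B, C}: service cost 443
Among all 3 size-2 choices, {A, C} is lowest.

Choose A and C; total service cost 306.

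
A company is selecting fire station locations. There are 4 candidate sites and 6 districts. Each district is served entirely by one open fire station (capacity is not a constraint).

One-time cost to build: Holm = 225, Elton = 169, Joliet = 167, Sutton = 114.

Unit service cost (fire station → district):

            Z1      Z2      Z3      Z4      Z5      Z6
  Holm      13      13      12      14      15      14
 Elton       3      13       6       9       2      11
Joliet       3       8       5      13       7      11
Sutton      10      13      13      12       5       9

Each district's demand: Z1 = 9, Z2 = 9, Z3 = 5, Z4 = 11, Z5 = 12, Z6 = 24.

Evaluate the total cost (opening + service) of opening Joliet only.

Total cost: 782

Each district is assigned to its cheapest site among the open ones.
{Joliet}: Z1→Joliet 3·9=27, Z2→Joliet 8·9=72, Z3→Joliet 5·5=25, Z4→Joliet 13·11=143, Z5→Joliet 7·12=84, Z6→Joliet 11·24=264. Service 615; fixed 167; total 782.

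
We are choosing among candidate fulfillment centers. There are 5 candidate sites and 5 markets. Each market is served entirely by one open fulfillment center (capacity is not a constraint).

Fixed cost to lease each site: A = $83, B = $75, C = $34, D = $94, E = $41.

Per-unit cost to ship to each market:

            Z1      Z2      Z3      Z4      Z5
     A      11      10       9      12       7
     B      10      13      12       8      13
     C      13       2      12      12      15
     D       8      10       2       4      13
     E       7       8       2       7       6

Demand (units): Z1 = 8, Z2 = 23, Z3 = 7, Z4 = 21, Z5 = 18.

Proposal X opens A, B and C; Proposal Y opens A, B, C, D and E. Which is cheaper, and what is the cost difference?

Proposal Y is cheaper by 40.

Proposal X: {A, B, C}: Z1→B 10·8=80, Z2→C 2·23=46, Z3→A 9·7=63, Z4→B 8·21=168, Z5→A 7·18=126. Service 483; fixed 192; total 675.
Proposal Y: {A, B, C, D, E}: Z1→E 7·8=56, Z2→C 2·23=46, Z3→D 2·7=14, Z4→D 4·21=84, Z5→E 6·18=108. Service 308; fixed 327; total 635.
Difference: |675 − 635| = 40.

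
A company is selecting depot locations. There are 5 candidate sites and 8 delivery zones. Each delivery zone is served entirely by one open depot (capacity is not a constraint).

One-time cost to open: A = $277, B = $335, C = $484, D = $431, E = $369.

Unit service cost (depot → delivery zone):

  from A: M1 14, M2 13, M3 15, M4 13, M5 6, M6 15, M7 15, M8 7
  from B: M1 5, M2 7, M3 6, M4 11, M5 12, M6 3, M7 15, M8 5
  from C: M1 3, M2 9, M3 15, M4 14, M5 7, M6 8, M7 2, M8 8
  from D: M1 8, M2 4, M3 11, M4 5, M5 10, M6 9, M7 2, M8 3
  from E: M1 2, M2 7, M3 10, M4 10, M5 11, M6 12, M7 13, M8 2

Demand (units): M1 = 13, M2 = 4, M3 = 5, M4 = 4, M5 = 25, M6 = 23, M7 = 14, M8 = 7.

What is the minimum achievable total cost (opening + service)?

Minimum total cost: 1116

For any fixed open set, each delivery zone goes to its cheapest open site; total = fixed + service.
{B}: M1→B 5·13=65, M2→B 7·4=28, M3→B 6·5=30, M4→B 11·4=44, M5→B 12·25=300, M6→B 3·23=69, M7→B 15·14=210, M8→B 5·7=35. Service 781; fixed 335; total 1116.
{D}: M1→D 8·13=104, M2→D 4·4=16, M3→D 11·5=55, M4→D 5·4=20, M5→D 10·25=250, M6→D 9·23=207, M7→D 2·14=28, M8→D 3·7=21. Service 701; fixed 431; total 1132.
{C}: M1→C 3·13=39, M2→C 9·4=36, M3→C 15·5=75, M4→C 14·4=56, M5→C 7·25=175, M6→C 8·23=184, M7→C 2·14=28, M8→C 8·7=56. Service 649; fixed 484; total 1133.
{A, B, C, D, E}: service 353 + fixed 1896 = 2249
No other subset beats 1116.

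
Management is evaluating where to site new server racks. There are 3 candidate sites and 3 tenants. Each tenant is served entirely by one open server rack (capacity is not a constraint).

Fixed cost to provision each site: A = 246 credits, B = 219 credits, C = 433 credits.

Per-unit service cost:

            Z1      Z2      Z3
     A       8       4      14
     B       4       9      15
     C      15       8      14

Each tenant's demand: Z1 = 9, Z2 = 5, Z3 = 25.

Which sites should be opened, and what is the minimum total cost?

For any fixed open set, each tenant goes to its cheapest open site; total = fixed + service.
{B}: Z1→B 4·9=36, Z2→B 9·5=45, Z3→B 15·25=375. Service 456; fixed 219; total 675.
{A}: service 442 + fixed 246 = 688
{A, B}: Z1→B 4·9=36, Z2→A 4·5=20, Z3→A 14·25=350. Service 406; fixed 465; total 871.
{A, B, C}: service 406 + fixed 898 = 1304
No other subset beats 675.

Open B only; minimum total cost 675.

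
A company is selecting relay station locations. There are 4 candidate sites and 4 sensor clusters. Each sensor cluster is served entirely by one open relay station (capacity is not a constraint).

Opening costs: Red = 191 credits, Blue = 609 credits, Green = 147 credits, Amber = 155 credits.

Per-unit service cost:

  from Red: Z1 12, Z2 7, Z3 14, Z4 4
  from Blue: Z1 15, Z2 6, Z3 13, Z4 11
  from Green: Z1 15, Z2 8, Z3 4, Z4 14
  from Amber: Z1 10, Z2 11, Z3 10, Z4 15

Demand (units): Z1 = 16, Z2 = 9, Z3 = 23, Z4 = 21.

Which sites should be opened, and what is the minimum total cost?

Open Red and Green; minimum total cost 769.

For any fixed open set, each sensor cluster goes to its cheapest open site; total = fixed + service.
{Red, Green}: Z1→Red 12·16=192, Z2→Red 7·9=63, Z3→Green 4·23=92, Z4→Red 4·21=84. Service 431; fixed 338; total 769.
{Green}: Z1→Green 15·16=240, Z2→Green 8·9=72, Z3→Green 4·23=92, Z4→Green 14·21=294. Service 698; fixed 147; total 845.
{Red}: Z1→Red 12·16=192, Z2→Red 7·9=63, Z3→Red 14·23=322, Z4→Red 4·21=84. Service 661; fixed 191; total 852.
{Red, Blue, Green, Amber}: Z1→Amber 10·16=160, Z2→Blue 6·9=54, Z3→Green 4·23=92, Z4→Red 4·21=84. Service 390; fixed 1102; total 1492.
No other subset beats 769.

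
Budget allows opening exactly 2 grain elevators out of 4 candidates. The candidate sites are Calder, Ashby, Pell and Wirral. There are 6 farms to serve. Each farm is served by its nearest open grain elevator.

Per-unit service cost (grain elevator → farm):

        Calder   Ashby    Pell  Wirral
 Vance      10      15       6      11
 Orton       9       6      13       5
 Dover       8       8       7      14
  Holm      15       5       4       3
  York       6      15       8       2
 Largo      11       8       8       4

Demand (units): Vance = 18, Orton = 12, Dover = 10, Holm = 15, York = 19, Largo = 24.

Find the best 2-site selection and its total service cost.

Choose Pell and Wirral; total service cost 417.

With exactly 2 open, each farm uses its cheapest among the chosen.
{Pell, Wirral}: Vance→Pell 6·18=108, Orton→Wirral 5·12=60, Dover→Pell 7·10=70, Holm→Wirral 3·15=45, York→Wirral 2·19=38, Largo→Wirral 4·24=96. Service cost 417.
{Calder, Wirral}: service cost 499
{Ashby, Wirral}: service cost 517
Among all 6 size-2 choices, {Pell, Wirral} is lowest.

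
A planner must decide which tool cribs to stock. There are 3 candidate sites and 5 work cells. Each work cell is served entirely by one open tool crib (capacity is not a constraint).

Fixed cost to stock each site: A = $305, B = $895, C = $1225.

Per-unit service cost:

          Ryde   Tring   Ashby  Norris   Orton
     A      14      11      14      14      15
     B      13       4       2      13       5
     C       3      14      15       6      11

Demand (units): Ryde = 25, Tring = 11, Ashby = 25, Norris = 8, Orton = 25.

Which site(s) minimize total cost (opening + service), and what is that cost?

Open B only; minimum total cost 1543.

For any fixed open set, each work cell goes to its cheapest open site; total = fixed + service.
{B}: Ryde→B 13·25=325, Tring→B 4·11=44, Ashby→B 2·25=50, Norris→B 13·8=104, Orton→B 5·25=125. Service 648; fixed 895; total 1543.
{A}: service 1308 + fixed 305 = 1613
{A, B}: service 648 + fixed 1200 = 1848
{A, B, C}: service 342 + fixed 2425 = 2767
No other subset beats 1543.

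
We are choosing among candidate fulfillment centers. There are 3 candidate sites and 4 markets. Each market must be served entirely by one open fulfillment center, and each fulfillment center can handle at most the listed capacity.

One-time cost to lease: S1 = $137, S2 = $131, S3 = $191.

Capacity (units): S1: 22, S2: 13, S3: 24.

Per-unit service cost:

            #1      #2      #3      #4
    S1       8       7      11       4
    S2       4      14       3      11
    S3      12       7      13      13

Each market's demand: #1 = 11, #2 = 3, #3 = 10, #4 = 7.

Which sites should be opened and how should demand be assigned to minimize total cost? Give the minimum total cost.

Minimum total cost: 435

Open {S1, S2}: #1→S1 8·11=88, #2→S1 7·3=21, #3→S2 3·10=30, #4→S1 4·7=28.
Loads: S1 carries 21/22, S2 carries 10/13. Service 167; fixed 268; total 435.
Next best feasible plan costs 456.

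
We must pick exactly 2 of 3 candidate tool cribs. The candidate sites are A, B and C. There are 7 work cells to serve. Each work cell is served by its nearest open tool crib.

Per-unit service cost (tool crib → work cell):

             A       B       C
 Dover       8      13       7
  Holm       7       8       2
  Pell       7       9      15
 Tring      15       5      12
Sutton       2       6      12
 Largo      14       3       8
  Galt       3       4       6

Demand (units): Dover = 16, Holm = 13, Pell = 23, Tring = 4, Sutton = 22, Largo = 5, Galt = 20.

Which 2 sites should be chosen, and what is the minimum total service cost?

Choose A and C; total service cost 491.

With exactly 2 open, each work cell uses its cheapest among the chosen.
{A, C}: Dover→C 7·16=112, Holm→C 2·13=26, Pell→A 7·23=161, Tring→C 12·4=48, Sutton→A 2·22=44, Largo→C 8·5=40, Galt→A 3·20=60. Service cost 491.
{A, B}: service cost 519
{B, C}: service cost 592
Among all 3 size-2 choices, {A, C} is lowest.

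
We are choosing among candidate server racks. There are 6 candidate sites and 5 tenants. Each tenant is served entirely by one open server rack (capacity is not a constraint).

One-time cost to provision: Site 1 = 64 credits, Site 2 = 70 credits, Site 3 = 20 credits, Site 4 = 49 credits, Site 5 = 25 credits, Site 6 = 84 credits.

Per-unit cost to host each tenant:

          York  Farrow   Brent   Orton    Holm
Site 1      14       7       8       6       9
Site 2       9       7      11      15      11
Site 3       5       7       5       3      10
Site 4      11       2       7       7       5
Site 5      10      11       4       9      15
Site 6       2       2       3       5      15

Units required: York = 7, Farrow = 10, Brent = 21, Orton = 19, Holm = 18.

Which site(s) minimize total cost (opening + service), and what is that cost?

Open Site 3 and Site 4; minimum total cost 376.

For any fixed open set, each tenant goes to its cheapest open site; total = fixed + service.
{Site 3, Site 4}: York→Site 3 5·7=35, Farrow→Site 4 2·10=20, Brent→Site 3 5·21=105, Orton→Site 3 3·19=57, Holm→Site 4 5·18=90. Service 307; fixed 69; total 376.
{Site 3, Site 4, Site 5}: service 286 + fixed 94 = 380
{Site 3, Site 4, Site 6}: service 244 + fixed 153 = 397
{Site 1, Site 2, Site 3, Site 4, Site 5, Site 6}: York→Site 6 2·7=14, Farrow→Site 4 2·10=20, Brent→Site 6 3·21=63, Orton→Site 3 3·19=57, Holm→Site 4 5·18=90. Service 244; fixed 312; total 556.
No other subset beats 376.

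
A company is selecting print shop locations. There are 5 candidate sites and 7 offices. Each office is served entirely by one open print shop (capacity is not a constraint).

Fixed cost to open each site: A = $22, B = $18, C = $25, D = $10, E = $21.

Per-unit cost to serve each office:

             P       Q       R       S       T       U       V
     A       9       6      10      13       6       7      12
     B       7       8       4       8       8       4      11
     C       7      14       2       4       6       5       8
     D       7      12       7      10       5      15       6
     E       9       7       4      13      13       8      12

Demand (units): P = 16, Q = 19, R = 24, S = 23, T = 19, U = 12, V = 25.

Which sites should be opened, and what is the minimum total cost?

For any fixed open set, each office goes to its cheapest open site; total = fixed + service.
{A, C, D}: P→C 7·16=112, Q→A 6·19=114, R→C 2·24=48, S→C 4·23=92, T→D 5·19=95, U→C 5·12=60, V→D 6·25=150. Service 671; fixed 57; total 728.
{A, B, C, D}: service 659 + fixed 75 = 734
{C, D, E}: P→C 7·16=112, Q→E 7·19=133, R→C 2·24=48, S→C 4·23=92, T→D 5·19=95, U→C 5·12=60, V→D 6·25=150. Service 690; fixed 56; total 746.
{A, B, C, D, E}: P→B 7·16=112, Q→A 6·19=114, R→C 2·24=48, S→C 4·23=92, T→D 5·19=95, U→B 4·12=48, V→D 6·25=150. Service 659; fixed 96; total 755.
No other subset beats 728.

Open A, C and D; minimum total cost 728.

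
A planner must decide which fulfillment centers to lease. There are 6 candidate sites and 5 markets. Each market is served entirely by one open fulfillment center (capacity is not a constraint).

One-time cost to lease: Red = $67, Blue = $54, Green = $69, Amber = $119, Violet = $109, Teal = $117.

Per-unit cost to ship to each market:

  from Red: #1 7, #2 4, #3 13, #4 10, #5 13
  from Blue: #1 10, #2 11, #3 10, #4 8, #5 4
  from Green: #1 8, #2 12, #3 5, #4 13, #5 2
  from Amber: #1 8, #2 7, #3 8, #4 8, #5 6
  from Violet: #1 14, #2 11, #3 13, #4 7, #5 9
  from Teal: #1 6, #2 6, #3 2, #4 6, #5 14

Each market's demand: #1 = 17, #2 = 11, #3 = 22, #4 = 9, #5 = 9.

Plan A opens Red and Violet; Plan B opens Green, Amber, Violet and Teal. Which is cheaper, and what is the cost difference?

Plan B is cheaper by 71.

Plan A: {Red, Violet}: #1→Red 7·17=119, #2→Red 4·11=44, #3→Red 13·22=286, #4→Violet 7·9=63, #5→Violet 9·9=81. Service 593; fixed 176; total 769.
Plan B: {Green, Amber, Violet, Teal}: #1→Teal 6·17=102, #2→Teal 6·11=66, #3→Teal 2·22=44, #4→Teal 6·9=54, #5→Green 2·9=18. Service 284; fixed 414; total 698.
Difference: |769 − 698| = 71.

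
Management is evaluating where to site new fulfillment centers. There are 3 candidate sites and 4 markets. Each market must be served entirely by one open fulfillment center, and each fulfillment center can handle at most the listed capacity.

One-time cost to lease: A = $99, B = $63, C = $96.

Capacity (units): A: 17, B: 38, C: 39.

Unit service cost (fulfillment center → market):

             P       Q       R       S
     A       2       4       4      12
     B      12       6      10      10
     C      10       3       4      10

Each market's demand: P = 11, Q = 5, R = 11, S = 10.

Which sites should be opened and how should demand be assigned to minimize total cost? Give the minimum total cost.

Open {C}: P→C 10·11=110, Q→C 3·5=15, R→C 4·11=44, S→C 10·10=100.
Loads: C carries 37/39. Service 269; fixed 96; total 365.
Next best feasible plan costs 376.

Minimum total cost: 365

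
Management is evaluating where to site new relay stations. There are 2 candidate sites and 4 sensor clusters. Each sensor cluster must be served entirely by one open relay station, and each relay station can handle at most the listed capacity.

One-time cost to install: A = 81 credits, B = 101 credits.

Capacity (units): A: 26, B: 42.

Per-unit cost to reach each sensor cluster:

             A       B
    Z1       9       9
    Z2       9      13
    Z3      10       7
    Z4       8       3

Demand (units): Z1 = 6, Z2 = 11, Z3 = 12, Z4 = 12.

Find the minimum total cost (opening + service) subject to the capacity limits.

Minimum total cost: 418

Open {B}: Z1→B 9·6=54, Z2→B 13·11=143, Z3→B 7·12=84, Z4→B 3·12=36.
Loads: B carries 41/42. Service 317; fixed 101; total 418.
Next best feasible plan costs 455.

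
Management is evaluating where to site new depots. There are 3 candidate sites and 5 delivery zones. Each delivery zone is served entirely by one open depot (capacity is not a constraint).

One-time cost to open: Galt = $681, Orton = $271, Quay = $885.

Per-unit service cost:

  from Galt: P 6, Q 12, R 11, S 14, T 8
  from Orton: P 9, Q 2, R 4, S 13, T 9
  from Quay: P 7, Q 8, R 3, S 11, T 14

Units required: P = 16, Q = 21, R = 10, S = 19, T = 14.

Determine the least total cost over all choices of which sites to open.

Minimum total cost: 870

For any fixed open set, each delivery zone goes to its cheapest open site; total = fixed + service.
{Orton}: P→Orton 9·16=144, Q→Orton 2·21=42, R→Orton 4·10=40, S→Orton 13·19=247, T→Orton 9·14=126. Service 599; fixed 271; total 870.
{Galt, Orton}: service 537 + fixed 952 = 1489
{Galt}: service 836 + fixed 681 = 1517
{Galt, Orton, Quay}: P→Galt 6·16=96, Q→Orton 2·21=42, R→Quay 3·10=30, S→Quay 11·19=209, T→Galt 8·14=112. Service 489; fixed 1837; total 2326.
No other subset beats 870.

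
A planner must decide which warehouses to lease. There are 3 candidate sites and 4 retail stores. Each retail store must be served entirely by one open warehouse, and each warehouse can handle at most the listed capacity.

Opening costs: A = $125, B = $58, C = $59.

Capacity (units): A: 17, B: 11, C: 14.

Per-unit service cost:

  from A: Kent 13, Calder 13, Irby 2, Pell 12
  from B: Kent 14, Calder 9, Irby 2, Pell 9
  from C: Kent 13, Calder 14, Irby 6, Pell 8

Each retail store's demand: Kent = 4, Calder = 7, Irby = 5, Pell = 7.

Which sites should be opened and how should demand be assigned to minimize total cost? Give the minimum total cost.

Open {B, C}: Kent→B 14·4=56, Calder→B 9·7=63, Irby→C 6·5=30, Pell→C 8·7=56.
Loads: B carries 11/11, C carries 12/14. Service 205; fixed 117; total 322.
Next best feasible plan costs 337.

Minimum total cost: 322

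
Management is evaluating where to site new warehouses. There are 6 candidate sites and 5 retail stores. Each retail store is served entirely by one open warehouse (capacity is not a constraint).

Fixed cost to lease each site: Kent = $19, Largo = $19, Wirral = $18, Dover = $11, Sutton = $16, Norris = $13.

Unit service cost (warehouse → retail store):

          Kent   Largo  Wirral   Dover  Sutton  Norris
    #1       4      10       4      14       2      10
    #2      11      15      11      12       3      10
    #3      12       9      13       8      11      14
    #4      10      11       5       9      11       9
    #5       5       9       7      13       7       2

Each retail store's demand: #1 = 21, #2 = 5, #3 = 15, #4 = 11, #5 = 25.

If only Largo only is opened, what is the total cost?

Each retail store is assigned to its cheapest site among the open ones.
{Largo}: #1→Largo 10·21=210, #2→Largo 15·5=75, #3→Largo 9·15=135, #4→Largo 11·11=121, #5→Largo 9·25=225. Service 766; fixed 19; total 785.

Total cost: 785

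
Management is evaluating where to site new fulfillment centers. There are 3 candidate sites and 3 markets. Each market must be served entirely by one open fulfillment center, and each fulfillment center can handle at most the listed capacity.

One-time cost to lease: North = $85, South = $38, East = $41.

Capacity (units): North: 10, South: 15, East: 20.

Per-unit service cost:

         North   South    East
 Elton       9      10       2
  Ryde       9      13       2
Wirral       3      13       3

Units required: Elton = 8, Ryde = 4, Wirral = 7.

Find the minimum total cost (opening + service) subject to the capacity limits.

Minimum total cost: 86

Open {East}: Elton→East 2·8=16, Ryde→East 2·4=8, Wirral→East 3·7=21.
Loads: East carries 19/20. Service 45; fixed 41; total 86.
Next best feasible plan costs 124.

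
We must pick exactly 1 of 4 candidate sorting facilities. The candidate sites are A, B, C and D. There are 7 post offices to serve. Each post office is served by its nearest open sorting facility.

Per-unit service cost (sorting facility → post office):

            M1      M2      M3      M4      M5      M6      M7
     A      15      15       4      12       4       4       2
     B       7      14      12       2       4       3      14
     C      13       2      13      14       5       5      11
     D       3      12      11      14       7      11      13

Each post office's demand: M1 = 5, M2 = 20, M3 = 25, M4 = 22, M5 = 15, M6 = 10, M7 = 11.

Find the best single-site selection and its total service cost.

Choose A only; total service cost 861.

With exactly 1 open, each post office uses its cheapest among the chosen.
{A}: M1→A 15·5=75, M2→A 15·20=300, M3→A 4·25=100, M4→A 12·22=264, M5→A 4·15=60, M6→A 4·10=40, M7→A 2·11=22. Service cost 861.
{B}: service cost 903
{C}: service cost 984
Among all 4 size-1 choices, {A} is lowest.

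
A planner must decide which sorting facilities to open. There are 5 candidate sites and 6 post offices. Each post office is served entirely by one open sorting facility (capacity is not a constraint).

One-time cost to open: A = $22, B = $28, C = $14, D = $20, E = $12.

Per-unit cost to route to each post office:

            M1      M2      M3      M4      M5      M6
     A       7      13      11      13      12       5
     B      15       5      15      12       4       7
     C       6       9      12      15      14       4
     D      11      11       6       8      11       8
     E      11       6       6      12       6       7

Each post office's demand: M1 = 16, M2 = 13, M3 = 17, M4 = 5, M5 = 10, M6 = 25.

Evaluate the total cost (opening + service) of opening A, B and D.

Total cost: 554

Each post office is assigned to its cheapest site among the open ones.
{A, B, D}: M1→A 7·16=112, M2→B 5·13=65, M3→D 6·17=102, M4→D 8·5=40, M5→B 4·10=40, M6→A 5·25=125. Service 484; fixed 70; total 554.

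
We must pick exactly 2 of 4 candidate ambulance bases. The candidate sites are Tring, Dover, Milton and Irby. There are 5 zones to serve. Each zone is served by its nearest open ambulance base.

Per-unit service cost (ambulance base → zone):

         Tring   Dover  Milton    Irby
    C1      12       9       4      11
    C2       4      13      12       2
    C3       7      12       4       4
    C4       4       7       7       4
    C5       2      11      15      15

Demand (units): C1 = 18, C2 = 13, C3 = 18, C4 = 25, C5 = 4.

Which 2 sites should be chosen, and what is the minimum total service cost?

With exactly 2 open, each zone uses its cheapest among the chosen.
{Tring, Milton}: C1→Milton 4·18=72, C2→Tring 4·13=52, C3→Milton 4·18=72, C4→Tring 4·25=100, C5→Tring 2·4=8. Service cost 304.
{Milton, Irby}: service cost 330
{Tring, Irby}: service cost 404
Among all 6 size-2 choices, {Tring, Milton} is lowest.

Choose Tring and Milton; total service cost 304.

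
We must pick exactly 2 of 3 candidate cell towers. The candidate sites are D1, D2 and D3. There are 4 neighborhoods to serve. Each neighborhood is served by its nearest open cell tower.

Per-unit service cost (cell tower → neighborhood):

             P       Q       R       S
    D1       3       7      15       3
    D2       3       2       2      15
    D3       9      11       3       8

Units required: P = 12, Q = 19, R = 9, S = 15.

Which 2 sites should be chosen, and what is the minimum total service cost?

Choose D1 and D2; total service cost 137.

With exactly 2 open, each neighborhood uses its cheapest among the chosen.
{D1, D2}: P→D1 3·12=36, Q→D2 2·19=38, R→D2 2·9=18, S→D1 3·15=45. Service cost 137.
{D2, D3}: service cost 212
{D1, D3}: service cost 241
Among all 3 size-2 choices, {D1, D2} is lowest.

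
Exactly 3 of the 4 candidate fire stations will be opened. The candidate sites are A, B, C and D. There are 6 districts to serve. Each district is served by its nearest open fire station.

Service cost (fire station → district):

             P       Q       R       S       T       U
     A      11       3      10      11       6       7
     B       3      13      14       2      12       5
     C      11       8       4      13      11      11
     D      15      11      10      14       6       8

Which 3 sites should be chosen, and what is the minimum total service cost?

With exactly 3 open, each district uses its cheapest among the chosen.
{A, B, C}: P→B 3, Q→A 3, R→C 4, S→B 2, T→A 6, U→B 5. Service cost 23.
{B, C, D}: service cost 28
{A, B, D}: service cost 29
Among all 4 size-3 choices, {A, B, C} is lowest.

Choose A, B and C; total service cost 23.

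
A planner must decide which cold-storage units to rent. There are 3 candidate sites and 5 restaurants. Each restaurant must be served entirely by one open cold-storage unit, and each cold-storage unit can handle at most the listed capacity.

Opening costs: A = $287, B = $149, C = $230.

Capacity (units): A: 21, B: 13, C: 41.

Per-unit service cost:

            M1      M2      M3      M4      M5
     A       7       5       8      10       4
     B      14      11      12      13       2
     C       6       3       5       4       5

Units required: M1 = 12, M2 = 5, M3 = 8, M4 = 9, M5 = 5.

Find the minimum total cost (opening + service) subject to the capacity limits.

Minimum total cost: 418

Open {C}: M1→C 6·12=72, M2→C 3·5=15, M3→C 5·8=40, M4→C 4·9=36, M5→C 5·5=25.
Loads: C carries 39/41. Service 188; fixed 230; total 418.
Next best feasible plan costs 552.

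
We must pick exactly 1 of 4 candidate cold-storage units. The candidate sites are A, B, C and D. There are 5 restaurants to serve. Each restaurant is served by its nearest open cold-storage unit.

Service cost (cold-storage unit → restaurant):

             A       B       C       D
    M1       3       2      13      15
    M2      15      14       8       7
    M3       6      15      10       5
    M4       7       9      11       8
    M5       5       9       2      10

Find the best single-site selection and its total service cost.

With exactly 1 open, each restaurant uses its cheapest among the chosen.
{A}: M1→A 3, M2→A 15, M3→A 6, M4→A 7, M5→A 5. Service cost 36.
{C}: service cost 44
{D}: service cost 45
Among all 4 size-1 choices, {A} is lowest.

Choose A only; total service cost 36.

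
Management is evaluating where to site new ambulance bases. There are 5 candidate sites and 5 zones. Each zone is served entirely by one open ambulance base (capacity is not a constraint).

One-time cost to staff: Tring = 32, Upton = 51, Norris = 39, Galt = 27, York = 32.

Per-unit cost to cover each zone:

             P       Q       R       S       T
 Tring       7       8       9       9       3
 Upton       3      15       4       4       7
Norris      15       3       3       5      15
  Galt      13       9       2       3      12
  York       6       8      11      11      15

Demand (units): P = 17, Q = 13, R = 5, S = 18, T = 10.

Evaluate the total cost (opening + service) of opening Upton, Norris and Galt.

Total cost: 341

Each zone is assigned to its cheapest site among the open ones.
{Upton, Norris, Galt}: P→Upton 3·17=51, Q→Norris 3·13=39, R→Galt 2·5=10, S→Galt 3·18=54, T→Upton 7·10=70. Service 224; fixed 117; total 341.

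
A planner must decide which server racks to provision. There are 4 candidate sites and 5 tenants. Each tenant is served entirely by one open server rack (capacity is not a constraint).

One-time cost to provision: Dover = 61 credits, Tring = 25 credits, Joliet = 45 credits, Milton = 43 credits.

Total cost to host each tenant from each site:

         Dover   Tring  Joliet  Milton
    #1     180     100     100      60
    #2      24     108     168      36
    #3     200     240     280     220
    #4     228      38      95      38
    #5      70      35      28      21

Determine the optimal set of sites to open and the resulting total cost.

For any fixed open set, each tenant goes to its cheapest open site; total = fixed + service.
{Milton}: #1→Milton 60, #2→Milton 36, #3→Milton 220, #4→Milton 38, #5→Milton 21. Service 375; fixed 43; total 418.
{Tring, Milton}: #1→Milton 60, #2→Milton 36, #3→Milton 220, #4→Tring 38, #5→Milton 21. Service 375; fixed 68; total 443.
{Dover, Milton}: #1→Milton 60, #2→Dover 24, #3→Dover 200, #4→Milton 38, #5→Milton 21. Service 343; fixed 104; total 447.
{Dover, Tring, Joliet, Milton}: #1→Milton 60, #2→Dover 24, #3→Dover 200, #4→Tring 38, #5→Milton 21. Service 343; fixed 174; total 517.
(All 15 nonempty subsets were checked; Milton only is lowest.)

Open Milton only; minimum total cost 418.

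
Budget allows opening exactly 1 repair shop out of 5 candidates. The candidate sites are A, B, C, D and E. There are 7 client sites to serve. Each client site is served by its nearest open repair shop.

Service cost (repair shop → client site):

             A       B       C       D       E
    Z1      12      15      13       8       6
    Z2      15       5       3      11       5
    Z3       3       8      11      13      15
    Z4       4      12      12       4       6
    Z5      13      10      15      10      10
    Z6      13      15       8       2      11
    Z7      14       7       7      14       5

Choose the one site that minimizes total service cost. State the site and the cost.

Choose E only; total service cost 58.

With exactly 1 open, each client site uses its cheapest among the chosen.
{E}: Z1→E 6, Z2→E 5, Z3→E 15, Z4→E 6, Z5→E 10, Z6→E 11, Z7→E 5. Service cost 58.
{D}: service cost 62
{C}: service cost 69
Among all 5 size-1 choices, {E} is lowest.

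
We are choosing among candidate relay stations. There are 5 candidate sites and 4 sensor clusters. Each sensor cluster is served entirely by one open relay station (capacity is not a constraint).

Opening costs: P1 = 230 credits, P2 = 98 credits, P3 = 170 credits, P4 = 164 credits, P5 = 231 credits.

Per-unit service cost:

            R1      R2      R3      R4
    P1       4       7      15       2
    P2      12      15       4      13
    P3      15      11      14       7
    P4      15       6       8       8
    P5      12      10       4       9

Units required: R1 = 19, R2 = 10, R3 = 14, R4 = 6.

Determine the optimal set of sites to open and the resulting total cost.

Open P1 and P2; minimum total cost 542.

For any fixed open set, each sensor cluster goes to its cheapest open site; total = fixed + service.
{P1, P2}: R1→P1 4·19=76, R2→P1 7·10=70, R3→P2 4·14=56, R4→P1 2·6=12. Service 214; fixed 328; total 542.
{P1}: service 368 + fixed 230 = 598
{P2}: service 512 + fixed 98 = 610
{P1, P2, P3, P4, P5}: service 204 + fixed 893 = 1097
No other subset beats 542.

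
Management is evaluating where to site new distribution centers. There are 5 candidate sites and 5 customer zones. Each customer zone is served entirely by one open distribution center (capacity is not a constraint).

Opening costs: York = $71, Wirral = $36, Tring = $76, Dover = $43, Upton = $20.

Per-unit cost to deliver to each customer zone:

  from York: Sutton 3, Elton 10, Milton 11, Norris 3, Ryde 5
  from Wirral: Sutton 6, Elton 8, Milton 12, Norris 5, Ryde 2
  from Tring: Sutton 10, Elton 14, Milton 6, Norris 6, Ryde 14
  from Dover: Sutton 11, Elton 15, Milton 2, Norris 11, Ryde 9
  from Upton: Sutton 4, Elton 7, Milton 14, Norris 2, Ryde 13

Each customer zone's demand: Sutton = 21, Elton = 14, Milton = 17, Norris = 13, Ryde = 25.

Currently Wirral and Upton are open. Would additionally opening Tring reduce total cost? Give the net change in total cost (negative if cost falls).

Yes — net change −26 (cost falls by 26).

Current service cost with {Wirral, Upton}: 462.
Adding Tring: each customer zone re-picks its cheapest; new service cost 360, saving 102.
Extra fixed cost: 76. Net change = 76 − 102 = -26.
(Totals: 518 → 492.)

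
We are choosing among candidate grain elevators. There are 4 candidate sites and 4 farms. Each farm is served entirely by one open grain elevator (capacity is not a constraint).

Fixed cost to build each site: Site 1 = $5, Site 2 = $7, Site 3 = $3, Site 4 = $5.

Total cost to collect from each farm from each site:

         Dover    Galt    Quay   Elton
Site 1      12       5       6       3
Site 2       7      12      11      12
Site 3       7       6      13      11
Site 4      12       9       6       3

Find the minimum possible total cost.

For any fixed open set, each farm goes to its cheapest open site; total = fixed + service.
{Site 1, Site 3}: Dover→Site 3 7, Galt→Site 1 5, Quay→Site 1 6, Elton→Site 1 3. Service 21; fixed 8; total 29.
{Site 3, Site 4}: Dover→Site 3 7, Galt→Site 3 6, Quay→Site 4 6, Elton→Site 4 3. Service 22; fixed 8; total 30.
{Site 1}: service 26 + fixed 5 = 31
{Site 1, Site 2, Site 3, Site 4}: Dover→Site 2 7, Galt→Site 1 5, Quay→Site 1 6, Elton→Site 1 3. Service 21; fixed 20; total 41.
No other subset beats 29.

Minimum total cost: 29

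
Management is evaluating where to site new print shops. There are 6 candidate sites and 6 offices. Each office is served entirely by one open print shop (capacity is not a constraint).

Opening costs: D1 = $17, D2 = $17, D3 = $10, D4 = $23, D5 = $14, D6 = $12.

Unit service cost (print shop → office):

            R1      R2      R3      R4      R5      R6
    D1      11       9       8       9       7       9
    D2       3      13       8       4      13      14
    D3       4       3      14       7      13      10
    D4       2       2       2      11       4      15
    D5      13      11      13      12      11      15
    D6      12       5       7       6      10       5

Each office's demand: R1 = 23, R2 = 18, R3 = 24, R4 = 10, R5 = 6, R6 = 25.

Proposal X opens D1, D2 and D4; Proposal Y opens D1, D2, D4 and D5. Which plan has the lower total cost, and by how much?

Proposal X is cheaper by 14.

Proposal X: {D1, D2, D4}: R1→D4 2·23=46, R2→D4 2·18=36, R3→D4 2·24=48, R4→D2 4·10=40, R5→D4 4·6=24, R6→D1 9·25=225. Service 419; fixed 57; total 476.
Proposal Y: {D1, D2, D4, D5}: R1→D4 2·23=46, R2→D4 2·18=36, R3→D4 2·24=48, R4→D2 4·10=40, R5→D4 4·6=24, R6→D1 9·25=225. Service 419; fixed 71; total 490.
Difference: |476 − 490| = 14.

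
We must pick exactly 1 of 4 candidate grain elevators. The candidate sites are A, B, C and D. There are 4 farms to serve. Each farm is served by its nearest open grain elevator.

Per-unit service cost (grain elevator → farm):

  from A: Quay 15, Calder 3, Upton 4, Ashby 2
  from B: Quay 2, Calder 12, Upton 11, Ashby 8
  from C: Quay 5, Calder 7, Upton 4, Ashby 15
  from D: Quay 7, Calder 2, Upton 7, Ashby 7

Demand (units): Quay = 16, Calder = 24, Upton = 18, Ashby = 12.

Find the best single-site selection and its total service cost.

With exactly 1 open, each farm uses its cheapest among the chosen.
{D}: Quay→D 7·16=112, Calder→D 2·24=48, Upton→D 7·18=126, Ashby→D 7·12=84. Service cost 370.
{A}: service cost 408
{C}: service cost 500
Among all 4 size-1 choices, {D} is lowest.

Choose D only; total service cost 370.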